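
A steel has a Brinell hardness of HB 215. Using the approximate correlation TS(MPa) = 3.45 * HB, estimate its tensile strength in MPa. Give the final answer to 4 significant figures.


TS (MPa) = 3.45 * HB
TS = 3.45 * 215
TS = 741.8 MPa


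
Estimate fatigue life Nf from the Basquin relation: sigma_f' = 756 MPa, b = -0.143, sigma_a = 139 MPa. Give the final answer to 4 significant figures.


sigma_a = sigma_f' * (2*Nf)^b
2*Nf = (sigma_a / sigma_f')^(1/b)
2*Nf = (139 / 756)^(1/-0.143)
2*Nf = 139125
Nf = 69560 cycles


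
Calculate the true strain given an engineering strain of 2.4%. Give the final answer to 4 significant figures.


epsilon_true = ln(1 + epsilon_eng)
epsilon_true = ln(1 + 0.024)
epsilon_true = 0.02372


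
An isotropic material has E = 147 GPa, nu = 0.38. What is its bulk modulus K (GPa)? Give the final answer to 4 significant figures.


K = E / (3*(1-2*nu))
K = 147 / (3*(1-2*0.38))
K = 204.2 GPa


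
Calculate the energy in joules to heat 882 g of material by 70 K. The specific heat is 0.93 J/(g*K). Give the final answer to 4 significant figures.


Q = m * cp * dT
Q = 882 * 0.93 * 70
Q = 57420 J


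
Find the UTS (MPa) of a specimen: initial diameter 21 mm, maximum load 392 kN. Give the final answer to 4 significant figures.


A0 = pi*(d/2)^2 = pi*(21/2)^2 = 346.361 mm^2
UTS = F_max / A0 = 392*1000 / 346.361
UTS = 1132 MPa


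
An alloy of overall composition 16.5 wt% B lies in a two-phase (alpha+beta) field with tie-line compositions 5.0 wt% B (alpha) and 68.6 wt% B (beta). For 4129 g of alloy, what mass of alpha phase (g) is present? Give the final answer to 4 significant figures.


f_alpha = (C_beta - C0) / (C_beta - C_alpha)
f_alpha = (68.6 - 16.5) / (68.6 - 5.0) = 0.819182
m_alpha = f_alpha * m_total = 0.819182 * 4129 = 3382 g


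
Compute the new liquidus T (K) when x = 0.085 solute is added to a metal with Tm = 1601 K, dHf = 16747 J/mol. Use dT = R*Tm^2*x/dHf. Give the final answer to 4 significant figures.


dT = R*Tm^2*x / dHf
dT = 8.314 * 1601^2 * 0.085 / 16747
dT = 108.162 K
T_new = 1601 - 108.162 = 1493 K


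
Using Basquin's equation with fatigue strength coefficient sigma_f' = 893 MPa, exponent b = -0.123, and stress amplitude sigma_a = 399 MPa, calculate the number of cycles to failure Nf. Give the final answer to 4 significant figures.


sigma_a = sigma_f' * (2*Nf)^b
2*Nf = (sigma_a / sigma_f')^(1/b)
2*Nf = (399 / 893)^(1/-0.123)
2*Nf = 699.103
Nf = 349.6 cycles


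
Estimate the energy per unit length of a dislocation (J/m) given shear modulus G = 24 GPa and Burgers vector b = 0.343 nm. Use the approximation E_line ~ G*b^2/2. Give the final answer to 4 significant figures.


E = G*b^2/2
b = 0.343 nm = 3.43e-10 m
G = 24 GPa = 2.4e+10 Pa
E = 0.5 * 2.4e+10 * (3.43e-10)^2
E = 1.412e-09 J/m


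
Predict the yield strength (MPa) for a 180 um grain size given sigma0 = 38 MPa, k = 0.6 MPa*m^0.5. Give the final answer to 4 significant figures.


sigma_y = sigma0 + k / sqrt(d)
d = 180 um = 1.8e-04 m
sigma_y = 38 + 0.6 / sqrt(1.8e-04)
sigma_y = 82.72 MPa


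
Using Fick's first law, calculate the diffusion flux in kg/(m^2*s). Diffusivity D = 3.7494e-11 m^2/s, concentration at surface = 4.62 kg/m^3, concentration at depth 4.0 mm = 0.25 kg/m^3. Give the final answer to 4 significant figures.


J = -D * (dC/dx) = D * (C1 - C2) / dx
J = 3.7494e-11 * (4.62 - 0.25) / 4e-03
J = 4.096e-08 kg/(m^2*s)


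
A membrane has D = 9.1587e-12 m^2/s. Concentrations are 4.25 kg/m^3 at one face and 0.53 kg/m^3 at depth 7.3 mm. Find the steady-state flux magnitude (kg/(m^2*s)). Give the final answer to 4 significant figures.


J = -D * (dC/dx) = D * (C1 - C2) / dx
J = 9.1587e-12 * (4.25 - 0.53) / 7.3e-03
J = 4.667e-09 kg/(m^2*s)


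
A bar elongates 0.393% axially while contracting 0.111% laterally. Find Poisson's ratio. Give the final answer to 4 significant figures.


nu = -epsilon_lat / epsilon_axial
Lateral strain is contraction (negative), so using magnitudes:
nu = 0.111 / 0.393
nu = 0.2824


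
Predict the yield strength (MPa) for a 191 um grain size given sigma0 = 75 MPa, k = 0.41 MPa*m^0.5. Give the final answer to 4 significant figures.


sigma_y = sigma0 + k / sqrt(d)
d = 191 um = 1.91e-04 m
sigma_y = 75 + 0.41 / sqrt(1.91e-04)
sigma_y = 104.7 MPa


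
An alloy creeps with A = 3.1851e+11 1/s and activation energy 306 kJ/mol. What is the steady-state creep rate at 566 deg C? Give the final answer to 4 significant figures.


rate = A * exp(-Q / (R*T))
T = 566 + 273.15 = 839.15 K
rate = 3.1851e+11 * exp(-306e3 / (8.314 * 839.15))
rate = 2.85e-08 1/s


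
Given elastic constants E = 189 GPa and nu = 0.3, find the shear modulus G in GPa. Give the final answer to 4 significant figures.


G = E / (2*(1+nu))
G = 189 / (2*(1+0.3))
G = 72.69 GPa


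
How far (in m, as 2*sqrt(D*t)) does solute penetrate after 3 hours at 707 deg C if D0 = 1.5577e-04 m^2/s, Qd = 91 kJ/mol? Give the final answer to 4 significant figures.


Step 1: D = D0 * exp(-Qd/(R*T))
T = 980.15 K
D = 1.5577e-04 * exp(-91e3 / (8.314 * 980.15)) = 2.20136e-09 m^2/s
Step 2: L = 2*sqrt(D*t)
t = 3 h = 10800 s
L = 2*sqrt(2.20136e-09 * 10800) = 9.752e-03 m


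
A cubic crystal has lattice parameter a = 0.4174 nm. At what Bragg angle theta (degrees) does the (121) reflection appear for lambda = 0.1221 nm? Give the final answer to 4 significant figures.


d = a / sqrt(h^2+k^2+l^2)
d = 0.4174 / sqrt(6) = 0.170403 nm
lambda = 2*d*sin(theta)  =>  sin(theta) = lambda / (2*d)
sin(theta) = 0.1221 / (2 * 0.170403) = 0.358269
theta = 20.99 deg


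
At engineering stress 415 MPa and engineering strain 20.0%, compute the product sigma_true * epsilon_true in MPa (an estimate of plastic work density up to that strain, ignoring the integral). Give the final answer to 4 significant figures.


sigma_true = sigma_eng * (1 + epsilon_eng)
sigma_true = 415 * (1 + 0.2) = 498 MPa
epsilon_true = ln(1 + epsilon_eng)
epsilon_true = ln(1 + 0.2) = 0.182322
sigma_true * epsilon_true = 498 * 0.182322 = 90.8 MPa


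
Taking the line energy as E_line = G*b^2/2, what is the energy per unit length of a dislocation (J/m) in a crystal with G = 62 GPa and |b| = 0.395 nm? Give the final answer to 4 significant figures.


E = G*b^2/2
b = 0.395 nm = 3.95e-10 m
G = 62 GPa = 6.2e+10 Pa
E = 0.5 * 6.2e+10 * (3.95e-10)^2
E = 4.837e-09 J/m


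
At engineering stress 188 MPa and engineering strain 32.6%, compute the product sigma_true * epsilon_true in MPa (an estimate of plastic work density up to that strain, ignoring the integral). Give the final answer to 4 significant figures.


sigma_true = sigma_eng * (1 + epsilon_eng)
sigma_true = 188 * (1 + 0.326) = 249.288 MPa
epsilon_true = ln(1 + epsilon_eng)
epsilon_true = ln(1 + 0.326) = 0.282167
sigma_true * epsilon_true = 249.288 * 0.282167 = 70.34 MPa


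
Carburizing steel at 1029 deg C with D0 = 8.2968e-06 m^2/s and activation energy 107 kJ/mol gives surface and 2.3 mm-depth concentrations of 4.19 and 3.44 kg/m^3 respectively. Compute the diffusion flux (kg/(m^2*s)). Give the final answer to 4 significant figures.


Step 1: D = D0 * exp(-Qd/(R*T))
T = 1029 + 273.15 = 1302.15 K
D = 8.2968e-06 * exp(-107e3 / (8.314 * 1302.15)) = 4.23196e-10 m^2/s
Step 2: J = D * (C1 - C2) / dx
J = 4.23196e-10 * (4.19 - 3.44) / 2.3e-03
J = 1.38e-07 kg/(m^2*s)


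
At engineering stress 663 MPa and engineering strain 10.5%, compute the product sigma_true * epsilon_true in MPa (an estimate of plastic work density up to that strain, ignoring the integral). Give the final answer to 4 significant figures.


sigma_true = sigma_eng * (1 + epsilon_eng)
sigma_true = 663 * (1 + 0.105) = 732.615 MPa
epsilon_true = ln(1 + epsilon_eng)
epsilon_true = ln(1 + 0.105) = 0.0998453
sigma_true * epsilon_true = 732.615 * 0.0998453 = 73.15 MPa


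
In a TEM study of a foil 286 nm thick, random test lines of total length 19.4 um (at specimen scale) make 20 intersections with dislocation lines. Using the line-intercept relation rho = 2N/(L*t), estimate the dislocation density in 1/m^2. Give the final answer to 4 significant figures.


rho = 2N / (L * t)
L = 19.4 um = 1.94e-05 m, t = 286 nm = 2.86e-07 m
rho = 2 * 20 / (1.94e-05 * 2.86e-07)
rho = 7.209e+12 1/m^2


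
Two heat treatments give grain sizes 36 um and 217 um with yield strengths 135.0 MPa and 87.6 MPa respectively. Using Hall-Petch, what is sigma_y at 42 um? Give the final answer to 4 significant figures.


sigma_y = sigma0 + k / sqrt(d)
1/sqrt(d1) = 1/sqrt(3.6e-05) = 166.667;  1/sqrt(d2) = 67.8844
k = (sigma1 - sigma2) / (1/sqrt(d1) - 1/sqrt(d2)) = (135.0 - 87.6) / (166.667 - 67.8844) = 0.479843 MPa*m^0.5
sigma0 = sigma1 - k/sqrt(d1) = 135.0 - 0.479843*166.667 = 55.0261 MPa
sigma_y(d3) = 55.0261 + 0.479843 / sqrt(4.2e-05) = 129.1 MPa


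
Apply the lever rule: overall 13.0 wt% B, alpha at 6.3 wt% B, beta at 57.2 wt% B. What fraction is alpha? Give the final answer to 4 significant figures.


f_alpha = (C_beta - C0) / (C_beta - C_alpha)
f_alpha = (57.2 - 13.0) / (57.2 - 6.3)
f_alpha = 0.8684


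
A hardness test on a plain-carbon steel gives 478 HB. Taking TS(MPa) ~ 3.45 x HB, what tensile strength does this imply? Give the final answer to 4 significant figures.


TS (MPa) = 3.45 * HB
TS = 3.45 * 478
TS = 1649 MPa


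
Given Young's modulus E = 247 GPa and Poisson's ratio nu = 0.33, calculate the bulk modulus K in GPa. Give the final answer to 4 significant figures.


K = E / (3*(1-2*nu))
K = 247 / (3*(1-2*0.33))
K = 242.2 GPa


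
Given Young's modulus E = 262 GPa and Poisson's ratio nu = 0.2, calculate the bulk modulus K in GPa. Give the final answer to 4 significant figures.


K = E / (3*(1-2*nu))
K = 262 / (3*(1-2*0.2))
K = 145.6 GPa


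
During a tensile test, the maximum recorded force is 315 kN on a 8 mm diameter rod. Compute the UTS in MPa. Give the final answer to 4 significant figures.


A0 = pi*(d/2)^2 = pi*(8/2)^2 = 50.2655 mm^2
UTS = F_max / A0 = 315*1000 / 50.2655
UTS = 6267 MPa


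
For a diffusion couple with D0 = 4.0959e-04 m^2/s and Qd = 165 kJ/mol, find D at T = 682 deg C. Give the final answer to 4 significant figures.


D = D0 * exp(-Qd / (R*T))
T = 955.15 K
D = 4.0959e-04 * exp(-165e3 / (8.314 * 955.15))
D = 3.878e-13 m^2/s


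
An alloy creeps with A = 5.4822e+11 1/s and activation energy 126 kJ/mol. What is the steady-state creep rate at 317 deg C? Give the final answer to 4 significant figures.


rate = A * exp(-Q / (R*T))
T = 317 + 273.15 = 590.15 K
rate = 5.4822e+11 * exp(-126e3 / (8.314 * 590.15))
rate = 3.856 1/s


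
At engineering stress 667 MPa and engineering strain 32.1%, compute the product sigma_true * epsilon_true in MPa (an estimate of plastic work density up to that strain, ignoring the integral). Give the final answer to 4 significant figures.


sigma_true = sigma_eng * (1 + epsilon_eng)
sigma_true = 667 * (1 + 0.321) = 881.107 MPa
epsilon_true = ln(1 + epsilon_eng)
epsilon_true = ln(1 + 0.321) = 0.278389
sigma_true * epsilon_true = 881.107 * 0.278389 = 245.3 MPa


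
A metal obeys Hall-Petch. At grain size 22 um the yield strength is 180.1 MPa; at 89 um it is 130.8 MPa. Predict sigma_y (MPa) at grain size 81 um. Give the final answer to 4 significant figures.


sigma_y = sigma0 + k / sqrt(d)
1/sqrt(d1) = 1/sqrt(2.2e-05) = 213.201;  1/sqrt(d2) = 106
k = (sigma1 - sigma2) / (1/sqrt(d1) - 1/sqrt(d2)) = (180.1 - 130.8) / (213.201 - 106) = 0.459884 MPa*m^0.5
sigma0 = sigma1 - k/sqrt(d1) = 180.1 - 0.459884*213.201 = 82.0524 MPa
sigma_y(d3) = 82.0524 + 0.459884 / sqrt(8.1e-05) = 133.2 MPa


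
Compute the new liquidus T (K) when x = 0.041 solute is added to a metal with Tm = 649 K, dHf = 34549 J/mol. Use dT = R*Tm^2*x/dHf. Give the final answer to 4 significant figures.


dT = R*Tm^2*x / dHf
dT = 8.314 * 649^2 * 0.041 / 34549
dT = 4.15573 K
T_new = 649 - 4.15573 = 644.8 K


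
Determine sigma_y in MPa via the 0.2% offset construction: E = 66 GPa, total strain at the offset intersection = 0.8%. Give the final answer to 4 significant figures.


Offset strain = 0.002
Elastic strain at yield = total_strain - offset = 8e-03 - 0.002 = 6e-03
sigma_y = E * elastic_strain = 66000 * 6e-03
sigma_y = 396 MPa


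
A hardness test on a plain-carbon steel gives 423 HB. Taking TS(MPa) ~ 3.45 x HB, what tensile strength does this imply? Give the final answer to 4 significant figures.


TS (MPa) = 3.45 * HB
TS = 3.45 * 423
TS = 1459 MPa


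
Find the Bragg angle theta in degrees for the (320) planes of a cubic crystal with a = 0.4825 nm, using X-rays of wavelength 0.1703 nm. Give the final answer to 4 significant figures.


d = a / sqrt(h^2+k^2+l^2)
d = 0.4825 / sqrt(13) = 0.133821 nm
lambda = 2*d*sin(theta)  =>  sin(theta) = lambda / (2*d)
sin(theta) = 0.1703 / (2 * 0.133821) = 0.636296
theta = 39.52 deg


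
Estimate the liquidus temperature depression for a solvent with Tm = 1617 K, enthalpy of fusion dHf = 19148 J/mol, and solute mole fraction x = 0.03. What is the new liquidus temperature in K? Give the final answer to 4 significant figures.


dT = R*Tm^2*x / dHf
dT = 8.314 * 1617^2 * 0.03 / 19148
dT = 34.0587 K
T_new = 1617 - 34.0587 = 1583 K


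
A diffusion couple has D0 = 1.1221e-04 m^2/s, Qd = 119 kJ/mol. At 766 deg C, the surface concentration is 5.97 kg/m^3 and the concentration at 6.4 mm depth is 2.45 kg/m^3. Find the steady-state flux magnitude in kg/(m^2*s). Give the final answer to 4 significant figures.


Step 1: D = D0 * exp(-Qd/(R*T))
T = 766 + 273.15 = 1039.15 K
D = 1.1221e-04 * exp(-119e3 / (8.314 * 1039.15)) = 1.16971e-10 m^2/s
Step 2: J = D * (C1 - C2) / dx
J = 1.16971e-10 * (5.97 - 2.45) / 6.4e-03
J = 6.433e-08 kg/(m^2*s)


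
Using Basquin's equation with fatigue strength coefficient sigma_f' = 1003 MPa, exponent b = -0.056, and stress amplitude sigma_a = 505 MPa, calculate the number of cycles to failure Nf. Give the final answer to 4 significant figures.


sigma_a = sigma_f' * (2*Nf)^b
2*Nf = (sigma_a / sigma_f')^(1/b)
2*Nf = (505 / 1003)^(1/-0.056)
2*Nf = 209700
Nf = 104900 cycles


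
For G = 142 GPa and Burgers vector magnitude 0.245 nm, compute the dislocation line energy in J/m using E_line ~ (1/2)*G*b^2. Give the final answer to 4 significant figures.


E = G*b^2/2
b = 0.245 nm = 2.45e-10 m
G = 142 GPa = 1.42e+11 Pa
E = 0.5 * 1.42e+11 * (2.45e-10)^2
E = 4.262e-09 J/m


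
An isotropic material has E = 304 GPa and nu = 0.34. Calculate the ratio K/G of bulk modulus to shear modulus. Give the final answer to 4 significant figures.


G = E / (2*(1+nu))
G = 304 / (2*(1+0.34)) = 113.433 GPa
K = E / (3*(1-2*nu))
K = 304 / (3*(1-2*0.34)) = 316.667 GPa
K/G = 316.667 / 113.433 = 2.792


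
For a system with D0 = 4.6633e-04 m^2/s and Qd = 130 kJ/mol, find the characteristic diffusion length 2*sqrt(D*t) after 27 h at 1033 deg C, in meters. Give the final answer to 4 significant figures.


Step 1: D = D0 * exp(-Qd/(R*T))
T = 1306.15 K
D = 4.6633e-04 * exp(-130e3 / (8.314 * 1306.15)) = 2.94874e-09 m^2/s
Step 2: L = 2*sqrt(D*t)
t = 27 h = 97200 s
L = 2*sqrt(2.94874e-09 * 97200) = 0.03386 m


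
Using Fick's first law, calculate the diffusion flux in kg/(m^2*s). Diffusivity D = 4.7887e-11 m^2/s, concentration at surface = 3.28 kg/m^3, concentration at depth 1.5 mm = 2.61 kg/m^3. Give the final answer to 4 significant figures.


J = -D * (dC/dx) = D * (C1 - C2) / dx
J = 4.7887e-11 * (3.28 - 2.61) / 1.5e-03
J = 2.139e-08 kg/(m^2*s)


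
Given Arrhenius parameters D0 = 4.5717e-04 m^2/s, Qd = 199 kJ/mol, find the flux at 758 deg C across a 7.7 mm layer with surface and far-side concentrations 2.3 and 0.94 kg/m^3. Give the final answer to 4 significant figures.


Step 1: D = D0 * exp(-Qd/(R*T))
T = 758 + 273.15 = 1031.15 K
D = 4.5717e-04 * exp(-199e3 / (8.314 * 1031.15)) = 3.79344e-14 m^2/s
Step 2: J = D * (C1 - C2) / dx
J = 3.79344e-14 * (2.3 - 0.94) / 7.7e-03
J = 6.7e-12 kg/(m^2*s)


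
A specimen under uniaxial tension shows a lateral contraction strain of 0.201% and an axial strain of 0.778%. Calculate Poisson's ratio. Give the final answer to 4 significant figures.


nu = -epsilon_lat / epsilon_axial
Lateral strain is contraction (negative), so using magnitudes:
nu = 0.201 / 0.778
nu = 0.2584


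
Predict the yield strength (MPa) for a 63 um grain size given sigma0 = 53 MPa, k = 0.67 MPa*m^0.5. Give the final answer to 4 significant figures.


sigma_y = sigma0 + k / sqrt(d)
d = 63 um = 6.3e-05 m
sigma_y = 53 + 0.67 / sqrt(6.3e-05)
sigma_y = 137.4 MPa


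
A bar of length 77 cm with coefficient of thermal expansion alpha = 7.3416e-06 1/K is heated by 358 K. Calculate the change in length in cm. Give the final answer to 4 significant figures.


dL = L0 * alpha * dT
dL = 77 * 7.3416e-06 * 358
dL = 0.2024 cm


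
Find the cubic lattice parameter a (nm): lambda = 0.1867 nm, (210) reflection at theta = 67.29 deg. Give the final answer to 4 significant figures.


d = lambda / (2*sin(theta))
d = 0.1867 / (2*sin(67.29 deg))
d = 0.101196 nm
a = d * sqrt(h^2+k^2+l^2) = 0.101196 * sqrt(5)
a = 0.2263 nm


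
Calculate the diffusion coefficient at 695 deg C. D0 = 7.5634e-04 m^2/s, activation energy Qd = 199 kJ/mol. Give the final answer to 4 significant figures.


D = D0 * exp(-Qd / (R*T))
T = 968.15 K
D = 7.5634e-04 * exp(-199e3 / (8.314 * 968.15))
D = 1.386e-14 m^2/s


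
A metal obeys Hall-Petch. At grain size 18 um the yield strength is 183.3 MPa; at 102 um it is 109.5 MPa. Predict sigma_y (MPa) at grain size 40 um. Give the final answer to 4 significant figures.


sigma_y = sigma0 + k / sqrt(d)
1/sqrt(d1) = 1/sqrt(1.8e-05) = 235.702;  1/sqrt(d2) = 99.0148
k = (sigma1 - sigma2) / (1/sqrt(d1) - 1/sqrt(d2)) = (183.3 - 109.5) / (235.702 - 99.0148) = 0.539918 MPa*m^0.5
sigma0 = sigma1 - k/sqrt(d1) = 183.3 - 0.539918*235.702 = 56.0402 MPa
sigma_y(d3) = 56.0402 + 0.539918 / sqrt(4e-05) = 141.4 MPa


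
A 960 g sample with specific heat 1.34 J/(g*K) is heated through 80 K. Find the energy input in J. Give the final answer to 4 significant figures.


Q = m * cp * dT
Q = 960 * 1.34 * 80
Q = 102900 J


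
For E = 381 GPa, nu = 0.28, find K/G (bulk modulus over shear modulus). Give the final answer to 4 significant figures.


G = E / (2*(1+nu))
G = 381 / (2*(1+0.28)) = 148.828 GPa
K = E / (3*(1-2*nu))
K = 381 / (3*(1-2*0.28)) = 288.636 GPa
K/G = 288.636 / 148.828 = 1.939


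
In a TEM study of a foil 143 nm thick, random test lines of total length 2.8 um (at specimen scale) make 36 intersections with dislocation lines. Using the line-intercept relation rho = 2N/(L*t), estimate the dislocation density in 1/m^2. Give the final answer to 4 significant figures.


rho = 2N / (L * t)
L = 2.8 um = 2.8e-06 m, t = 143 nm = 1.43e-07 m
rho = 2 * 36 / (2.8e-06 * 1.43e-07)
rho = 1.798e+14 1/m^2


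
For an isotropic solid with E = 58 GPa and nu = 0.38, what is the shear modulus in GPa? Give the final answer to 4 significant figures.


G = E / (2*(1+nu))
G = 58 / (2*(1+0.38))
G = 21.01 GPa


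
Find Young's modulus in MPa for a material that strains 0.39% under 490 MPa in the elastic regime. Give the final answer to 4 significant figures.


E = sigma / epsilon
epsilon = 0.39% = 3.9e-03
E = 490 / 3.9e-03
E = 125600 MPa


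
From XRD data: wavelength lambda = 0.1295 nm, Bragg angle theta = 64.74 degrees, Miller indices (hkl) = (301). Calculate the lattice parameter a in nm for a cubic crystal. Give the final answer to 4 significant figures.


d = lambda / (2*sin(theta))
d = 0.1295 / (2*sin(64.74 deg))
d = 0.071596 nm
a = d * sqrt(h^2+k^2+l^2) = 0.071596 * sqrt(10)
a = 0.2264 nm


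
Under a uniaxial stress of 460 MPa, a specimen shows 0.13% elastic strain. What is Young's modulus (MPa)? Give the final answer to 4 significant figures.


E = sigma / epsilon
epsilon = 0.13% = 1.3e-03
E = 460 / 1.3e-03
E = 353800 MPa


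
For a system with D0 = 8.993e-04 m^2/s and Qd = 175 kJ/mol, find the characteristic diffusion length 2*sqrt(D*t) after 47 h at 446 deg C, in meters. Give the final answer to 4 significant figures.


Step 1: D = D0 * exp(-Qd/(R*T))
T = 719.15 K
D = 8.993e-04 * exp(-175e3 / (8.314 * 719.15)) = 1.74791e-16 m^2/s
Step 2: L = 2*sqrt(D*t)
t = 47 h = 169200 s
L = 2*sqrt(1.74791e-16 * 169200) = 1.088e-05 m


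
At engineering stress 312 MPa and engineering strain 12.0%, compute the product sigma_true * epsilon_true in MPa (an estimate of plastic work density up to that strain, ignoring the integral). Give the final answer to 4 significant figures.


sigma_true = sigma_eng * (1 + epsilon_eng)
sigma_true = 312 * (1 + 0.12) = 349.44 MPa
epsilon_true = ln(1 + epsilon_eng)
epsilon_true = ln(1 + 0.12) = 0.113329
sigma_true * epsilon_true = 349.44 * 0.113329 = 39.6 MPa


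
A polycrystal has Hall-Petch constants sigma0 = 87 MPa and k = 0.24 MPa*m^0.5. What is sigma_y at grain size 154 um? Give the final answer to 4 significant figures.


sigma_y = sigma0 + k / sqrt(d)
d = 154 um = 1.54e-04 m
sigma_y = 87 + 0.24 / sqrt(1.54e-04)
sigma_y = 106.3 MPa


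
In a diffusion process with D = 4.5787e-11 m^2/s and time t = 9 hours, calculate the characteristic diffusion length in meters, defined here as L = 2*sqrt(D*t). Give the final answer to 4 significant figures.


t = 9 hr = 32400 s
Diffusion length = 2*sqrt(D*t)
= 2*sqrt(4.5787e-11 * 32400)
= 2.436e-03 m


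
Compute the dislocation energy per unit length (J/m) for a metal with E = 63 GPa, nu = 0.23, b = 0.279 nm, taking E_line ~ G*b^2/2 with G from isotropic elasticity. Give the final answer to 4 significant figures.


Step 1: G = E / (2*(1+nu))
G = 63 / (2*(1+0.23)) = 25.6098 GPa = 2.56098e+10 Pa
Step 2: E_line = G*b^2/2
b = 0.279 nm = 2.79e-10 m
E_line = 0.5 * 2.56098e+10 * (2.79e-10)^2 = 9.967e-10 J/m


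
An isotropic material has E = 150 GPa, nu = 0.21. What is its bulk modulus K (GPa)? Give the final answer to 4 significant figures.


K = E / (3*(1-2*nu))
K = 150 / (3*(1-2*0.21))
K = 86.21 GPa


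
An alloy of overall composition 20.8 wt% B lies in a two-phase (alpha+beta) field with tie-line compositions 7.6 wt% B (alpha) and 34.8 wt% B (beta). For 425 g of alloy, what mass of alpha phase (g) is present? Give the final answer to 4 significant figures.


f_alpha = (C_beta - C0) / (C_beta - C_alpha)
f_alpha = (34.8 - 20.8) / (34.8 - 7.6) = 0.514706
m_alpha = f_alpha * m_total = 0.514706 * 425 = 218.8 g


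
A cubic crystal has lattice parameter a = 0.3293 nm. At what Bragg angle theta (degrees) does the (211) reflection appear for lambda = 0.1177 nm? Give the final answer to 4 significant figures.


d = a / sqrt(h^2+k^2+l^2)
d = 0.3293 / sqrt(6) = 0.134436 nm
lambda = 2*d*sin(theta)  =>  sin(theta) = lambda / (2*d)
sin(theta) = 0.1177 / (2 * 0.134436) = 0.437754
theta = 25.96 deg


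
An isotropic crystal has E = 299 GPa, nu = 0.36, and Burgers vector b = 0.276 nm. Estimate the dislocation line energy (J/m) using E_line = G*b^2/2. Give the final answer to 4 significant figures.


Step 1: G = E / (2*(1+nu))
G = 299 / (2*(1+0.36)) = 109.926 GPa = 1.09926e+11 Pa
Step 2: E_line = G*b^2/2
b = 0.276 nm = 2.76e-10 m
E_line = 0.5 * 1.09926e+11 * (2.76e-10)^2 = 4.187e-09 J/m


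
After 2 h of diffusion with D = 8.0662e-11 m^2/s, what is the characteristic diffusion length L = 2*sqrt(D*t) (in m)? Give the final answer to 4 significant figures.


t = 2 hr = 7200 s
Diffusion length = 2*sqrt(D*t)
= 2*sqrt(8.0662e-11 * 7200)
= 1.524e-03 m


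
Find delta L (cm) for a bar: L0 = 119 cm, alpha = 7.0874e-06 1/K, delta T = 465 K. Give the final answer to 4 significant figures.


dL = L0 * alpha * dT
dL = 119 * 7.0874e-06 * 465
dL = 0.3922 cm


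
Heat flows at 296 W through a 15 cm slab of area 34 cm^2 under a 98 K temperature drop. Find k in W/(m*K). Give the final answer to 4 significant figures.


k = Q*L / (A*dT)
L = 0.15 m, A = 3.4e-03 m^2
k = 296 * 0.15 / (3.4e-03 * 98)
k = 133.3 W/(m*K)


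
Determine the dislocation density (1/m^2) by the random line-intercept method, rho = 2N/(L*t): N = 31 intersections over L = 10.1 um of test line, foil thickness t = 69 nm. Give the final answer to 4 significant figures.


rho = 2N / (L * t)
L = 10.1 um = 1.01e-05 m, t = 69 nm = 6.9e-08 m
rho = 2 * 31 / (1.01e-05 * 6.9e-08)
rho = 8.897e+13 1/m^2


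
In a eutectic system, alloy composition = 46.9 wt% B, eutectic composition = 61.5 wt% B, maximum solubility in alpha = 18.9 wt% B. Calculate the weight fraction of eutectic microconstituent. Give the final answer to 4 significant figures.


f_primary = (C_e - C0) / (C_e - C_alpha_max)
f_primary = (61.5 - 46.9) / (61.5 - 18.9)
f_primary = 0.342723
f_eutectic = 1 - 0.342723 = 0.6573


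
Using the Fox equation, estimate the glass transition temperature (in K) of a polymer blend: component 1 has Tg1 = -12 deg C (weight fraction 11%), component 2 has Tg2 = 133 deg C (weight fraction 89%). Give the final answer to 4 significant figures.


1/Tg = w1/Tg1 + w2/Tg2 (in Kelvin)
Tg1 = 261.15 K, Tg2 = 406.15 K
1/Tg = 0.11/261.15 + 0.89/406.15
Tg = 382.8 K


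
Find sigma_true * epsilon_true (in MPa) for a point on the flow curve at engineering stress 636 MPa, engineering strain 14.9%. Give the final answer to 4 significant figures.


sigma_true = sigma_eng * (1 + epsilon_eng)
sigma_true = 636 * (1 + 0.149) = 730.764 MPa
epsilon_true = ln(1 + epsilon_eng)
epsilon_true = ln(1 + 0.149) = 0.138892
sigma_true * epsilon_true = 730.764 * 0.138892 = 101.5 MPa


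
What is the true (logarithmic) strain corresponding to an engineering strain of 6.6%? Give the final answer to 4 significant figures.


epsilon_true = ln(1 + epsilon_eng)
epsilon_true = ln(1 + 0.066)
epsilon_true = 0.06391


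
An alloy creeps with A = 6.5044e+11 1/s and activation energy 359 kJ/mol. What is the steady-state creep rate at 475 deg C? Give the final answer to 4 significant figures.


rate = A * exp(-Q / (R*T))
T = 475 + 273.15 = 748.15 K
rate = 6.5044e+11 * exp(-359e3 / (8.314 * 748.15))
rate = 5.591e-14 1/s


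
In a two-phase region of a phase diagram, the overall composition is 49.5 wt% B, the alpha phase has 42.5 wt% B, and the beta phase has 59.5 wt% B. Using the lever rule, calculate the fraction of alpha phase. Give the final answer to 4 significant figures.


f_alpha = (C_beta - C0) / (C_beta - C_alpha)
f_alpha = (59.5 - 49.5) / (59.5 - 42.5)
f_alpha = 0.5882


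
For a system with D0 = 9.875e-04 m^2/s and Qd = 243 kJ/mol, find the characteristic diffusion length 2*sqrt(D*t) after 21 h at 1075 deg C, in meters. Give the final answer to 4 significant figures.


Step 1: D = D0 * exp(-Qd/(R*T))
T = 1348.15 K
D = 9.875e-04 * exp(-243e3 / (8.314 * 1348.15)) = 3.79367e-13 m^2/s
Step 2: L = 2*sqrt(D*t)
t = 21 h = 75600 s
L = 2*sqrt(3.79367e-13 * 75600) = 3.387e-04 m


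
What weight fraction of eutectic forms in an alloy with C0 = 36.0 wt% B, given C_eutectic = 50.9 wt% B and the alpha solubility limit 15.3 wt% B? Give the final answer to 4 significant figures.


f_primary = (C_e - C0) / (C_e - C_alpha_max)
f_primary = (50.9 - 36.0) / (50.9 - 15.3)
f_primary = 0.418539
f_eutectic = 1 - 0.418539 = 0.5815


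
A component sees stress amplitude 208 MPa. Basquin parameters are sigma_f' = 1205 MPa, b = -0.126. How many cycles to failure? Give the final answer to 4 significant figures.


sigma_a = sigma_f' * (2*Nf)^b
2*Nf = (sigma_a / sigma_f')^(1/b)
2*Nf = (208 / 1205)^(1/-0.126)
2*Nf = 1.13488e+06
Nf = 567400 cycles


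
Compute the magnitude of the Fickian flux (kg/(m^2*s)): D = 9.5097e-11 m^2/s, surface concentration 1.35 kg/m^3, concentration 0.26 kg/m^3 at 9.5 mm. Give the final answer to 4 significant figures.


J = -D * (dC/dx) = D * (C1 - C2) / dx
J = 9.5097e-11 * (1.35 - 0.26) / 9.5e-03
J = 1.091e-08 kg/(m^2*s)


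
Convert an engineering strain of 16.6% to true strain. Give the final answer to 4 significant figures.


epsilon_true = ln(1 + epsilon_eng)
epsilon_true = ln(1 + 0.166)
epsilon_true = 0.1536


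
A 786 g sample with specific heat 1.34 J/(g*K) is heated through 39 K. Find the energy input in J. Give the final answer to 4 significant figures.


Q = m * cp * dT
Q = 786 * 1.34 * 39
Q = 41080 J


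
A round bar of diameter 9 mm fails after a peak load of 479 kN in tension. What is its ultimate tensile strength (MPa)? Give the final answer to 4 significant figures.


A0 = pi*(d/2)^2 = pi*(9/2)^2 = 63.6173 mm^2
UTS = F_max / A0 = 479*1000 / 63.6173
UTS = 7529 MPa


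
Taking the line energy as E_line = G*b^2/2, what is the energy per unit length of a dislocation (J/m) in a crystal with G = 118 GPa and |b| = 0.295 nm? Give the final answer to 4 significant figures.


E = G*b^2/2
b = 0.295 nm = 2.95e-10 m
G = 118 GPa = 1.18e+11 Pa
E = 0.5 * 1.18e+11 * (2.95e-10)^2
E = 5.134e-09 J/m


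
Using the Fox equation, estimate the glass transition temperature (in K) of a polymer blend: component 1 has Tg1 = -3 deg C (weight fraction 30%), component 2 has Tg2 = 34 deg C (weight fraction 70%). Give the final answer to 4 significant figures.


1/Tg = w1/Tg1 + w2/Tg2 (in Kelvin)
Tg1 = 270.15 K, Tg2 = 307.15 K
1/Tg = 0.3/270.15 + 0.7/307.15
Tg = 295 K


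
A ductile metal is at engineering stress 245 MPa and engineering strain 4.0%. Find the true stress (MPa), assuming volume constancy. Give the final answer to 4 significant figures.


sigma_true = sigma_eng * (1 + epsilon_eng)
sigma_true = 245 * (1 + 0.04)
sigma_true = 254.8 MPa


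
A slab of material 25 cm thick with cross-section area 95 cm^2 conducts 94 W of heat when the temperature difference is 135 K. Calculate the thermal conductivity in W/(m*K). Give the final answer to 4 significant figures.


k = Q*L / (A*dT)
L = 0.25 m, A = 9.5e-03 m^2
k = 94 * 0.25 / (9.5e-03 * 135)
k = 18.32 W/(m*K)


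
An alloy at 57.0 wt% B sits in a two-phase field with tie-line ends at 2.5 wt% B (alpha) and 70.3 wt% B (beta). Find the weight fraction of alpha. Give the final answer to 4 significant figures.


f_alpha = (C_beta - C0) / (C_beta - C_alpha)
f_alpha = (70.3 - 57.0) / (70.3 - 2.5)
f_alpha = 0.1962


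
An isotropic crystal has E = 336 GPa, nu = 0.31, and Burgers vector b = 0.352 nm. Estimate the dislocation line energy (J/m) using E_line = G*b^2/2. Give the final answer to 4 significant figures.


Step 1: G = E / (2*(1+nu))
G = 336 / (2*(1+0.31)) = 128.244 GPa = 1.28244e+11 Pa
Step 2: E_line = G*b^2/2
b = 0.352 nm = 3.52e-10 m
E_line = 0.5 * 1.28244e+11 * (3.52e-10)^2 = 7.945e-09 J/m


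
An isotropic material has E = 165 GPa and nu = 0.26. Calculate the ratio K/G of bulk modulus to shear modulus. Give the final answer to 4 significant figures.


G = E / (2*(1+nu))
G = 165 / (2*(1+0.26)) = 65.4762 GPa
K = E / (3*(1-2*nu))
K = 165 / (3*(1-2*0.26)) = 114.583 GPa
K/G = 114.583 / 65.4762 = 1.75


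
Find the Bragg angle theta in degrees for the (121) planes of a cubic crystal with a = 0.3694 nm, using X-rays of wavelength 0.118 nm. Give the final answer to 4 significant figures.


d = a / sqrt(h^2+k^2+l^2)
d = 0.3694 / sqrt(6) = 0.150807 nm
lambda = 2*d*sin(theta)  =>  sin(theta) = lambda / (2*d)
sin(theta) = 0.118 / (2 * 0.150807) = 0.391229
theta = 23.03 deg


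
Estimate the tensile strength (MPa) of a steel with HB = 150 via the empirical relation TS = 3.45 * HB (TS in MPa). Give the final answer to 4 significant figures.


TS (MPa) = 3.45 * HB
TS = 3.45 * 150
TS = 517.5 MPa


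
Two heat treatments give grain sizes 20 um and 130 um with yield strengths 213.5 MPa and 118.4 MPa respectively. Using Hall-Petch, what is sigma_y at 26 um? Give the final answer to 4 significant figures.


sigma_y = sigma0 + k / sqrt(d)
1/sqrt(d1) = 1/sqrt(2e-05) = 223.607;  1/sqrt(d2) = 87.7058
k = (sigma1 - sigma2) / (1/sqrt(d1) - 1/sqrt(d2)) = (213.5 - 118.4) / (223.607 - 87.7058) = 0.699774 MPa*m^0.5
sigma0 = sigma1 - k/sqrt(d1) = 213.5 - 0.699774*223.607 = 57.0257 MPa
sigma_y(d3) = 57.0257 + 0.699774 / sqrt(2.6e-05) = 194.3 MPa


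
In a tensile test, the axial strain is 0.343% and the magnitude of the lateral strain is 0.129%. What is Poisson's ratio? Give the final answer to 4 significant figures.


nu = -epsilon_lat / epsilon_axial
Lateral strain is contraction (negative), so using magnitudes:
nu = 0.129 / 0.343
nu = 0.3761


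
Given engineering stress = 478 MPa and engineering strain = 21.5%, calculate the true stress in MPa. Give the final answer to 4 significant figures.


sigma_true = sigma_eng * (1 + epsilon_eng)
sigma_true = 478 * (1 + 0.215)
sigma_true = 580.8 MPa


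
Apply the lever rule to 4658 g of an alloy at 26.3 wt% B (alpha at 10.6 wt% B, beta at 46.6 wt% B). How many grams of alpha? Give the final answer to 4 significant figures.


f_alpha = (C_beta - C0) / (C_beta - C_alpha)
f_alpha = (46.6 - 26.3) / (46.6 - 10.6) = 0.563889
m_alpha = f_alpha * m_total = 0.563889 * 4658 = 2627 g


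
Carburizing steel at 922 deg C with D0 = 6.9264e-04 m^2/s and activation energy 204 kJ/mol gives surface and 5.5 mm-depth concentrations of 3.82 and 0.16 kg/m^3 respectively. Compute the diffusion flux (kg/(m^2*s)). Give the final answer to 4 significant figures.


Step 1: D = D0 * exp(-Qd/(R*T))
T = 922 + 273.15 = 1195.15 K
D = 6.9264e-04 * exp(-204e3 / (8.314 * 1195.15)) = 8.39966e-13 m^2/s
Step 2: J = D * (C1 - C2) / dx
J = 8.39966e-13 * (3.82 - 0.16) / 5.5e-03
J = 5.59e-10 kg/(m^2*s)


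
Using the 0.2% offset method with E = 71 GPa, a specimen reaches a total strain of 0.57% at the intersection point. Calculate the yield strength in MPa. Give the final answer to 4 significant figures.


Offset strain = 0.002
Elastic strain at yield = total_strain - offset = 5.7e-03 - 0.002 = 3.7e-03
sigma_y = E * elastic_strain = 71000 * 3.7e-03
sigma_y = 262.7 MPa


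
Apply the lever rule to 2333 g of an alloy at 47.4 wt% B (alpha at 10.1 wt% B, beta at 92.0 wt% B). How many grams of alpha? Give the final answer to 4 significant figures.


f_alpha = (C_beta - C0) / (C_beta - C_alpha)
f_alpha = (92.0 - 47.4) / (92.0 - 10.1) = 0.544567
m_alpha = f_alpha * m_total = 0.544567 * 2333 = 1270 g


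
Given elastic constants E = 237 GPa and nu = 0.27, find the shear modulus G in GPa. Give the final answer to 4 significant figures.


G = E / (2*(1+nu))
G = 237 / (2*(1+0.27))
G = 93.31 GPa


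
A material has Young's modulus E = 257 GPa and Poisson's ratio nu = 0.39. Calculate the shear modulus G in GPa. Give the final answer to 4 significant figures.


G = E / (2*(1+nu))
G = 257 / (2*(1+0.39))
G = 92.45 GPa


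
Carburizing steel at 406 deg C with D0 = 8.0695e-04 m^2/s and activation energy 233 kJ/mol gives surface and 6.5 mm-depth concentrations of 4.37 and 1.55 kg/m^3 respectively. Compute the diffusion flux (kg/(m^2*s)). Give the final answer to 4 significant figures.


Step 1: D = D0 * exp(-Qd/(R*T))
T = 406 + 273.15 = 679.15 K
D = 8.0695e-04 * exp(-233e3 / (8.314 * 679.15)) = 9.67727e-22 m^2/s
Step 2: J = D * (C1 - C2) / dx
J = 9.67727e-22 * (4.37 - 1.55) / 6.5e-03
J = 4.198e-19 kg/(m^2*s)


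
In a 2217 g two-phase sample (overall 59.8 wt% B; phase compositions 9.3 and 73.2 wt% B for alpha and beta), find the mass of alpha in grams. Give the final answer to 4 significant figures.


f_alpha = (C_beta - C0) / (C_beta - C_alpha)
f_alpha = (73.2 - 59.8) / (73.2 - 9.3) = 0.209703
m_alpha = f_alpha * m_total = 0.209703 * 2217 = 464.9 g


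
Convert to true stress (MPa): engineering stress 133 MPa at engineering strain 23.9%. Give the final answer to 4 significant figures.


sigma_true = sigma_eng * (1 + epsilon_eng)
sigma_true = 133 * (1 + 0.239)
sigma_true = 164.8 MPa


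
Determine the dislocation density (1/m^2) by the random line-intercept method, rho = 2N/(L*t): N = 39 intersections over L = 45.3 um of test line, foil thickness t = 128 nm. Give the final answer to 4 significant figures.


rho = 2N / (L * t)
L = 45.3 um = 4.53e-05 m, t = 128 nm = 1.28e-07 m
rho = 2 * 39 / (4.53e-05 * 1.28e-07)
rho = 1.345e+13 1/m^2


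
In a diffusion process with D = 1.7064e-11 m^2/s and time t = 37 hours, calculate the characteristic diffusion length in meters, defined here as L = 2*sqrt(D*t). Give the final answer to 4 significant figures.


t = 37 hr = 133200 s
Diffusion length = 2*sqrt(D*t)
= 2*sqrt(1.7064e-11 * 133200)
= 3.015e-03 m


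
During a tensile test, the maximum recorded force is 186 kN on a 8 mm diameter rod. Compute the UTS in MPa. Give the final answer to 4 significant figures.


A0 = pi*(d/2)^2 = pi*(8/2)^2 = 50.2655 mm^2
UTS = F_max / A0 = 186*1000 / 50.2655
UTS = 3700 MPa


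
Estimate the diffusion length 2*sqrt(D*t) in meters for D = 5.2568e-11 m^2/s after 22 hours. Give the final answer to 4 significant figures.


t = 22 hr = 79200 s
Diffusion length = 2*sqrt(D*t)
= 2*sqrt(5.2568e-11 * 79200)
= 4.081e-03 m


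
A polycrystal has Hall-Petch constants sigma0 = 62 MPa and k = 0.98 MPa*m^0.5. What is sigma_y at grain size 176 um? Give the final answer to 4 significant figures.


sigma_y = sigma0 + k / sqrt(d)
d = 176 um = 1.76e-04 m
sigma_y = 62 + 0.98 / sqrt(1.76e-04)
sigma_y = 135.9 MPa


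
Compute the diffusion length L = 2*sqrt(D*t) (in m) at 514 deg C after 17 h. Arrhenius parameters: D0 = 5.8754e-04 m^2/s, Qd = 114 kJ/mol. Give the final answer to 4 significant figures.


Step 1: D = D0 * exp(-Qd/(R*T))
T = 787.15 K
D = 5.8754e-04 * exp(-114e3 / (8.314 * 787.15)) = 1.59888e-11 m^2/s
Step 2: L = 2*sqrt(D*t)
t = 17 h = 61200 s
L = 2*sqrt(1.59888e-11 * 61200) = 1.978e-03 m


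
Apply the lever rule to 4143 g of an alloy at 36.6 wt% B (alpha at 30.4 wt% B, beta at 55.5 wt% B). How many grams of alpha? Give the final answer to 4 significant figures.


f_alpha = (C_beta - C0) / (C_beta - C_alpha)
f_alpha = (55.5 - 36.6) / (55.5 - 30.4) = 0.752988
m_alpha = f_alpha * m_total = 0.752988 * 4143 = 3120 g


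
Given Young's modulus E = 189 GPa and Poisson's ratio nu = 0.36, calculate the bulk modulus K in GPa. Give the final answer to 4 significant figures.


K = E / (3*(1-2*nu))
K = 189 / (3*(1-2*0.36))
K = 225 GPa


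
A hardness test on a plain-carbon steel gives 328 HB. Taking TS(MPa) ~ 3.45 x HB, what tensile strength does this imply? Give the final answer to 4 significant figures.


TS (MPa) = 3.45 * HB
TS = 3.45 * 328
TS = 1132 MPa


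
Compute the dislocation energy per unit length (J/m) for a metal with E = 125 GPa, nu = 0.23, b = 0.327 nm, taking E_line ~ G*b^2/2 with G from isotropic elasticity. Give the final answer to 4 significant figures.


Step 1: G = E / (2*(1+nu))
G = 125 / (2*(1+0.23)) = 50.813 GPa = 5.0813e+10 Pa
Step 2: E_line = G*b^2/2
b = 0.327 nm = 3.27e-10 m
E_line = 0.5 * 5.0813e+10 * (3.27e-10)^2 = 2.717e-09 J/m


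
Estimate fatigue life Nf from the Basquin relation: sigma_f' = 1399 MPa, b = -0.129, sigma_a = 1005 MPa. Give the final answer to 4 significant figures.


sigma_a = sigma_f' * (2*Nf)^b
2*Nf = (sigma_a / sigma_f')^(1/b)
2*Nf = (1005 / 1399)^(1/-0.129)
2*Nf = 12.9891
Nf = 6.495 cycles


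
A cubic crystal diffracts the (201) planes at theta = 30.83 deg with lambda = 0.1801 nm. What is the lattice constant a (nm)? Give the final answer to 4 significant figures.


d = lambda / (2*sin(theta))
d = 0.1801 / (2*sin(30.83 deg))
d = 0.17571 nm
a = d * sqrt(h^2+k^2+l^2) = 0.17571 * sqrt(5)
a = 0.3929 nm


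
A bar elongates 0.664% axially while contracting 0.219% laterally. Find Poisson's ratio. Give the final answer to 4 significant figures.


nu = -epsilon_lat / epsilon_axial
Lateral strain is contraction (negative), so using magnitudes:
nu = 0.219 / 0.664
nu = 0.3298


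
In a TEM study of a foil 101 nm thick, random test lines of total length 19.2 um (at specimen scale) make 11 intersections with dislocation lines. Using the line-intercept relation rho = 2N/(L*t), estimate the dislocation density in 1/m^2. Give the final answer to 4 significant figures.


rho = 2N / (L * t)
L = 19.2 um = 1.92e-05 m, t = 101 nm = 1.01e-07 m
rho = 2 * 11 / (1.92e-05 * 1.01e-07)
rho = 1.134e+13 1/m^2
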